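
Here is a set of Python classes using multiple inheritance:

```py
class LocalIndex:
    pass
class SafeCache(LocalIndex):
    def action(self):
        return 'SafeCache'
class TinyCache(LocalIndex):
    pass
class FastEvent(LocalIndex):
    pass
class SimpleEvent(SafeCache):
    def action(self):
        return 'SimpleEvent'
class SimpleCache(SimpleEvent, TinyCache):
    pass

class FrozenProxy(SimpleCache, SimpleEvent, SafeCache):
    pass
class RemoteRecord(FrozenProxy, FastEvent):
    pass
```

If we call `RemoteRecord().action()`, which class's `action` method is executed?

SimpleEvent

L[RemoteRecord] = RemoteRecord + merge(L[FrozenProxy], L[FastEvent], [FrozenProxy FastEvent])
  take FrozenProxy:  [FrozenProxy SimpleCache SimpleEvent SafeCache TinyCache LocalIndex object] + [FastEvent LocalIndex object] + [FrozenProxy FastEvent]
  take SimpleCache:  [SimpleCache SimpleEvent SafeCache TinyCache LocalIndex object] + [FastEvent LocalIndex object] + [FastEvent]
  take SimpleEvent:  [SimpleEvent SafeCache TinyCache LocalIndex object] + [FastEvent LocalIndex object] + [FastEvent]
  take SafeCache:  [SafeCache TinyCache LocalIndex object] + [FastEvent LocalIndex object] + [FastEvent]
  take TinyCache:  [TinyCache LocalIndex object] + [FastEvent LocalIndex object] + [FastEvent]
  take FastEvent:  [LocalIndex object] + [FastEvent LocalIndex object] + [FastEvent]
  take LocalIndex:  [LocalIndex object] + [LocalIndex object]
  take object:  [object] + [object]
MRO: RemoteRecord FrozenProxy SimpleCache SimpleEvent SafeCache TinyCache FastEvent LocalIndex object
action is defined in: SafeCache, SimpleEvent. First along the MRO is SimpleEvent.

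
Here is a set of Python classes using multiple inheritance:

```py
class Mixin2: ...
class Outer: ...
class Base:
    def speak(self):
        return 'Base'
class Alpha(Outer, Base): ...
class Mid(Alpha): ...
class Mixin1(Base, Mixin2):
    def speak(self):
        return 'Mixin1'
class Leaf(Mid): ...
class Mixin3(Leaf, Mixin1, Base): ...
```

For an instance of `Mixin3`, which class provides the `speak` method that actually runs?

L[Mixin3] = Mixin3 + merge(L[Leaf], L[Mixin1], L[Base], [Leaf Mixin1 Base])
  take Leaf:  [Leaf Mid Alpha Outer Base object] + [Mixin1 Base Mixin2 object] + [Base object] + [Leaf Mixin1 Base]
  take Mid:  [Mid Alpha Outer Base object] + [Mixin1 Base Mixin2 object] + [Base object] + [Mixin1 Base]
  take Alpha:  [Alpha Outer Base object] + [Mixin1 Base Mixin2 object] + [Base object] + [Mixin1 Base]
  take Outer:  [Outer Base object] + [Mixin1 Base Mixin2 object] + [Base object] + [Mixin1 Base]
  take Mixin1:  [Base object] + [Mixin1 Base Mixin2 object] + [Base object] + [Mixin1 Base]
  take Base:  [Base object] + [Base Mixin2 object] + [Base object] + [Base]
  take Mixin2:  [object] + [Mixin2 object] + [object]
  take object:  [object] + [object] + [object]
MRO: Mixin3 Leaf Mid Alpha Outer Mixin1 Base Mixin2 object
speak is defined in: Base, Mixin1. First along the MRO is Mixin1.

Mixin1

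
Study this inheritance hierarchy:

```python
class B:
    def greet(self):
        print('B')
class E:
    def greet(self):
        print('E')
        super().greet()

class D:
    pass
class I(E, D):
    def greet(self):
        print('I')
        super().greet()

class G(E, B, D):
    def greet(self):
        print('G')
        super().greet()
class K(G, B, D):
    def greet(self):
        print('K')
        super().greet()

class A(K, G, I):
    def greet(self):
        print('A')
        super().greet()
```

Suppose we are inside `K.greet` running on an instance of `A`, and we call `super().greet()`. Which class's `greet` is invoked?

G

L[A] = A + merge(L[K], L[G], L[I], [K G I])
  take K:  [K G E B D object] + [G E B D object] + [I E D object] + [K G I]
  take G:  [G E B D object] + [G E B D object] + [I E D object] + [G I]
  take I:  [E B D object] + [E B D object] + [I E D object] + [I]
  take E:  [E B D object] + [E B D object] + [E D object]
  take B:  [B D object] + [B D object] + [D object]
  take D:  [D object] + [D object] + [D object]
  take object:  [object] + [object] + [object]
MRO: A K G I E B D object
super() in K.greet on a A instance goes to the class after K in A's MRO: G.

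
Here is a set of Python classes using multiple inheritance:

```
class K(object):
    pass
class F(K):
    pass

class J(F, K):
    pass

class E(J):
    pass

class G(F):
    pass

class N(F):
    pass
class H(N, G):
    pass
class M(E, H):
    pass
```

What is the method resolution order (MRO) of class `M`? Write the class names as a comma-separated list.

L[M] = M + merge(L[E], L[H], [E H])
  take E:  [E J F K object] + [H N G F K object] + [E H]
  take J:  [J F K object] + [H N G F K object] + [H]
  take H:  [F K object] + [H N G F K object] + [H]
  take N:  [F K object] + [N G F K object]
  take G:  [F K object] + [G F K object]
  take F:  [F K object] + [F K object]
  take K:  [K object] + [K object]
  take object:  [object] + [object]

M, E, J, H, N, G, F, K, object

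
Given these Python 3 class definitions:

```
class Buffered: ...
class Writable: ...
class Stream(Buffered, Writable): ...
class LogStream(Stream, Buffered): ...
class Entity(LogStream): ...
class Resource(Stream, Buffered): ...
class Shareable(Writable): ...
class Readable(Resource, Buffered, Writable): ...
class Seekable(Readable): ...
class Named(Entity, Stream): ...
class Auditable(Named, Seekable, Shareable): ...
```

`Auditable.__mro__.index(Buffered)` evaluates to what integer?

L[Auditable] = Auditable + merge(L[Named], L[Seekable], L[Shareable], [Named Seekable Shareable])
  take Named:  [Named Entity LogStream Stream Buffered Writable object] + [Seekable Readable Resource Stream Buffered Writable object] + [Shareable Writable object] + [Named Seekable Shareable]
  take Entity:  [Entity LogStream Stream Buffered Writable object] + [Seekable Readable Resource Stream Buffered Writable object] + [Shareable Writable object] + [Seekable Shareable]
  take LogStream:  [LogStream Stream Buffered Writable object] + [Seekable Readable Resource Stream Buffered Writable object] + [Shareable Writable object] + [Seekable Shareable]
  take Seekable:  [Stream Buffered Writable object] + [Seekable Readable Resource Stream Buffered Writable object] + [Shareable Writable object] + [Seekable Shareable]
  take Readable:  [Stream Buffered Writable object] + [Readable Resource Stream Buffered Writable object] + [Shareable Writable object] + [Shareable]
  take Resource:  [Stream Buffered Writable object] + [Resource Stream Buffered Writable object] + [Shareable Writable object] + [Shareable]
  take Stream:  [Stream Buffered Writable object] + [Stream Buffered Writable object] + [Shareable Writable object] + [Shareable]
  take Buffered:  [Buffered Writable object] + [Buffered Writable object] + [Shareable Writable object] + [Shareable]
  take Shareable:  [Writable object] + [Writable object] + [Shareable Writable object] + [Shareable]
  take Writable:  [Writable object] + [Writable object] + [Writable object]
  take object:  [object] + [object] + [object]
MRO: Auditable Named Entity LogStream Seekable Readable Resource Stream Buffered Shareable Writable object
Buffered sits at index 8.

8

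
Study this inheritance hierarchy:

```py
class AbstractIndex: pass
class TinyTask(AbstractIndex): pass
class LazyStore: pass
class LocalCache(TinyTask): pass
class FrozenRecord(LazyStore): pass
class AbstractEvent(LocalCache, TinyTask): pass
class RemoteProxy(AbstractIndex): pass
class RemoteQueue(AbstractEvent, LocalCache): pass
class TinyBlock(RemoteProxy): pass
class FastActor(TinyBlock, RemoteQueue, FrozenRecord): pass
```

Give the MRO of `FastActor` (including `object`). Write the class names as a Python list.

[FastActor, TinyBlock, RemoteProxy, RemoteQueue, AbstractEvent, LocalCache, TinyTask, AbstractIndex, FrozenRecord, LazyStore, object]

L[FastActor] = FastActor + merge(L[TinyBlock], L[RemoteQueue], L[FrozenRecord], [TinyBlock RemoteQueue FrozenRecord])
  take TinyBlock:  [TinyBlock RemoteProxy AbstractIndex object] + [RemoteQueue AbstractEvent LocalCache TinyTask AbstractIndex object] + [FrozenRecord LazyStore object] + [TinyBlock RemoteQueue FrozenRecord]
  take RemoteProxy:  [RemoteProxy AbstractIndex object] + [RemoteQueue AbstractEvent LocalCache TinyTask AbstractIndex object] + [FrozenRecord LazyStore object] + [RemoteQueue FrozenRecord]
  take RemoteQueue:  [AbstractIndex object] + [RemoteQueue AbstractEvent LocalCache TinyTask AbstractIndex object] + [FrozenRecord LazyStore object] + [RemoteQueue FrozenRecord]
  take AbstractEvent:  [AbstractIndex object] + [AbstractEvent LocalCache TinyTask AbstractIndex object] + [FrozenRecord LazyStore object] + [FrozenRecord]
  take LocalCache:  [AbstractIndex object] + [LocalCache TinyTask AbstractIndex object] + [FrozenRecord LazyStore object] + [FrozenRecord]
  take TinyTask:  [AbstractIndex object] + [TinyTask AbstractIndex object] + [FrozenRecord LazyStore object] + [FrozenRecord]
  take AbstractIndex:  [AbstractIndex object] + [AbstractIndex object] + [FrozenRecord LazyStore object] + [FrozenRecord]
  take FrozenRecord:  [object] + [object] + [FrozenRecord LazyStore object] + [FrozenRecord]
  take LazyStore:  [object] + [object] + [LazyStore object]
  take object:  [object] + [object] + [object]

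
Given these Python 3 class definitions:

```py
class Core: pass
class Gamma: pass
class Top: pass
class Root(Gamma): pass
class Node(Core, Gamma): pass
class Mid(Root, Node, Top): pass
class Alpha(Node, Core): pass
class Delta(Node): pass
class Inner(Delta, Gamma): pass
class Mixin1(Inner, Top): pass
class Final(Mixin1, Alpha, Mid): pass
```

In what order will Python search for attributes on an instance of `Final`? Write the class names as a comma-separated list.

Final, Mixin1, Inner, Delta, Alpha, Mid, Root, Node, Core, Gamma, Top, object

L[Final] = Final + merge(L[Mixin1], L[Alpha], L[Mid], [Mixin1 Alpha Mid])
  take Mixin1:  [Mixin1 Inner Delta Node Core Gamma Top object] + [Alpha Node Core Gamma object] + [Mid Root Node Core Gamma Top object] + [Mixin1 Alpha Mid]
  take Inner:  [Inner Delta Node Core Gamma Top object] + [Alpha Node Core Gamma object] + [Mid Root Node Core Gamma Top object] + [Alpha Mid]
  take Delta:  [Delta Node Core Gamma Top object] + [Alpha Node Core Gamma object] + [Mid Root Node Core Gamma Top object] + [Alpha Mid]
  take Alpha:  [Node Core Gamma Top object] + [Alpha Node Core Gamma object] + [Mid Root Node Core Gamma Top object] + [Alpha Mid]
  take Mid:  [Node Core Gamma Top object] + [Node Core Gamma object] + [Mid Root Node Core Gamma Top object] + [Mid]
  take Root:  [Node Core Gamma Top object] + [Node Core Gamma object] + [Root Node Core Gamma Top object]
  take Node:  [Node Core Gamma Top object] + [Node Core Gamma object] + [Node Core Gamma Top object]
  take Core:  [Core Gamma Top object] + [Core Gamma object] + [Core Gamma Top object]
  take Gamma:  [Gamma Top object] + [Gamma object] + [Gamma Top object]
  take Top:  [Top object] + [object] + [Top object]
  take object:  [object] + [object] + [object]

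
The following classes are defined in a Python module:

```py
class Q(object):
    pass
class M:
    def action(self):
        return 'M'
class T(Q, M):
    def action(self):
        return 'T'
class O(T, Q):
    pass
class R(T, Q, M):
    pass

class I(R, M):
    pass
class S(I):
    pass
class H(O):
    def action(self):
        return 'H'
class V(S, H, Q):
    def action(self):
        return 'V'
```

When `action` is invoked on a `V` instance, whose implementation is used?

L[V] = V + merge(L[S], L[H], L[Q], [S H Q])
  take S:  [S I R T Q M object] + [H O T Q M object] + [Q object] + [S H Q]
  take I:  [I R T Q M object] + [H O T Q M object] + [Q object] + [H Q]
  take R:  [R T Q M object] + [H O T Q M object] + [Q object] + [H Q]
  take H:  [T Q M object] + [H O T Q M object] + [Q object] + [H Q]
  take O:  [T Q M object] + [O T Q M object] + [Q object] + [Q]
  take T:  [T Q M object] + [T Q M object] + [Q object] + [Q]
  take Q:  [Q M object] + [Q M object] + [Q object] + [Q]
  take M:  [M object] + [M object] + [object]
  take object:  [object] + [object] + [object]
MRO: V S I R H O T Q M object
action is defined in: H, M, T, V. First along the MRO is V.

V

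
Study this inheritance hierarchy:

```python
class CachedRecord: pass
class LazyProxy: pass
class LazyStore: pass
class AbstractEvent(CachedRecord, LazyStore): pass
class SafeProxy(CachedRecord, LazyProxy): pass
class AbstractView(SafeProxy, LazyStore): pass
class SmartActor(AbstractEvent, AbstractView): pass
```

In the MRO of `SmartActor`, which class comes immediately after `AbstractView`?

L[SmartActor] = SmartActor + merge(L[AbstractEvent], L[AbstractView], [AbstractEvent AbstractView])
  take AbstractEvent:  [AbstractEvent CachedRecord LazyStore object] + [AbstractView SafeProxy CachedRecord LazyProxy LazyStore object] + [AbstractEvent AbstractView]
  take AbstractView:  [CachedRecord LazyStore object] + [AbstractView SafeProxy CachedRecord LazyProxy LazyStore object] + [AbstractView]
  take SafeProxy:  [CachedRecord LazyStore object] + [SafeProxy CachedRecord LazyProxy LazyStore object]
  take CachedRecord:  [CachedRecord LazyStore object] + [CachedRecord LazyProxy LazyStore object]
  take LazyProxy:  [LazyStore object] + [LazyProxy LazyStore object]
  take LazyStore:  [LazyStore object] + [LazyStore object]
  take object:  [object] + [object]
MRO: SmartActor AbstractEvent AbstractView SafeProxy CachedRecord LazyProxy LazyStore object
AbstractView is at position 2; next is SafeProxy.

SafeProxy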